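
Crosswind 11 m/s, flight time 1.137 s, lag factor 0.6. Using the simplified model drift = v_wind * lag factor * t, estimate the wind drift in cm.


drift = v_wind * lag * t = 11 * 0.6 * 1.137 = 7.5042 m ≈ 750.4 cm

750.4 cm


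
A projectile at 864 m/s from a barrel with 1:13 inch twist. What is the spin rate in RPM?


twist_m = 13*0.0254 = 0.3302 m
spin = v/twist = 864/0.3302 = 2616.596 rev/s
RPM = spin*60 = 2616.596*60 ≈ 156996 RPM

156996 RPM


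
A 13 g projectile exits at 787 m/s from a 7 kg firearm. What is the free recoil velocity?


v_recoil = m_p * v_p / m_gun = 0.013 * 787 / 7 = 1.462 m/s

1.462 m/s


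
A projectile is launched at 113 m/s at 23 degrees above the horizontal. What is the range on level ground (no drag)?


R = v0^2 * sin(2*theta) / g = 113^2 * sin(2*23°) / 9.81 = 936.3 m

936.3 m


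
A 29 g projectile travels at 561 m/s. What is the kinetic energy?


E = 0.5*m*v^2 = 0.5*0.029*561^2 = 4563 J

4563 J


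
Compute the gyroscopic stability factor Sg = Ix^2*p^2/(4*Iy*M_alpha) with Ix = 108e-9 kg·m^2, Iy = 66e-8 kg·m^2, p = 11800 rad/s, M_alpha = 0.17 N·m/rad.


Sg = Ix^2 * p^2 / (4 * Iy * M_alpha) = (108e-9)^2 * 11800^2 / (4 * 66e-8 * 0.17) = 3.619

3.619


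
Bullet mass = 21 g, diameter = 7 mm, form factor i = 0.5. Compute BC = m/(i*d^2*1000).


BC = m/(i*d^2*1000) = 21/(0.5 * 7^2 * 1000) = 0.0008571

0.0008571


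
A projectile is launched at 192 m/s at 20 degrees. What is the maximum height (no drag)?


H = (v0*sin(theta))^2 / (2g) = (192*sin(20°))^2 / (2*9.81) = 219.8 m

219.8 m


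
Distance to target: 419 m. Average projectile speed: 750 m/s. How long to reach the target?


t = d/v = 419/750 = 0.5587 s

0.5587 s


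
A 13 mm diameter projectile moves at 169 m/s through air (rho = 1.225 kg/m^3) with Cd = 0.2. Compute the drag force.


A = pi*(d/2)^2 = pi*(13/2000)^2 = 1.32732e-04 m^2
Fd = 0.5*Cd*rho*A*v^2 = 0.5*0.2*1.225*1.32732e-04*169^2 = 0.4644 N

0.4644 N


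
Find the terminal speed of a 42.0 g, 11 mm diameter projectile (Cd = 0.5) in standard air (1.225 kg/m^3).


A = pi*(d/2)^2 = pi*(11/2000)^2 = 9.50332e-05 m^2
vt = sqrt(2mg/(Cd*rho*A)) = sqrt(2*0.042*9.81/(0.5 * 1.225 * 9.50332e-05)) = 119 m/s

119 m/s


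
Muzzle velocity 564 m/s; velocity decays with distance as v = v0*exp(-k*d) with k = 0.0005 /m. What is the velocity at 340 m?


v = v0*exp(-k*d) = 564*exp(-0.0005*340) = 475.8 m/s

475.8 m/s


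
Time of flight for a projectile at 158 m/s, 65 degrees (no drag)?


T = 2*v0*sin(theta)/g = 2*158*sin(65°)/9.81 = 29.19 s

29.19 s


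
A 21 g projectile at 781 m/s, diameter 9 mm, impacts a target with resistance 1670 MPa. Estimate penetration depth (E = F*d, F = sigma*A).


A = pi*(d/2)^2 = pi*(9/2)^2 = 63.6173 mm^2
E = 0.5*m*v^2 = 0.5*0.021*781^2 = 6404.59 J
depth = E/(sigma*A) = 6404.59 J / (1670 MPa * 63.6173 mm^2) = 6404.59/(1670 * 63.6173) m = 0.0602837 m ≈ 60.28 mm

60.28 mm


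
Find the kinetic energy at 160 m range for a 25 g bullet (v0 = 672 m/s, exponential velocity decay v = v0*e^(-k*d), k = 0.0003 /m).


v = v0*exp(-k*d) = 672*exp(-0.0003*160) = 640.506 m/s
E = 0.5*m*v^2 = 0.5*0.025*640.506^2 = 5128 J

5128 J


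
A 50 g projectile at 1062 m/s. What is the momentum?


p = m*v = 0.05*1062 = 53.1 kg·m/s

53.1 kg·m/s


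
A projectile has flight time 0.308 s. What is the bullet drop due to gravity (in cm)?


drop = 0.5*g*t^2 = 0.5*9.81*0.308^2 = 0.465308 m ≈ 46.53 cm

46.53 cm


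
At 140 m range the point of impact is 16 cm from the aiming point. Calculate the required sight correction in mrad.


1 mrad subtends 1 cm per 10 m of range, so adj = error_cm / (dist_m / 10) = 16 / (140/10) = 1.143 mrad

1.143 mrad


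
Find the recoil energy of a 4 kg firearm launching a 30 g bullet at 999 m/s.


v_r = m_p*v_p/m_gun = 0.03*999/4 = 7.4925 m/s, E_r = 0.5*m_gun*v_r^2 = 0.5*4*7.4925^2 = 112.3 J

112.3 J


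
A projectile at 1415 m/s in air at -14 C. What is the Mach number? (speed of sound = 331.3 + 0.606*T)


a = 331.3 + 0.606*(-14) = 322.816 m/s
M = v/a = 1415/322.816 = 4.383

4.383


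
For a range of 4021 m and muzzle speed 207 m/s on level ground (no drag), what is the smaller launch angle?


sin(2*theta) = R*g/v0^2 = 4021*9.81/207^2 = 0.920582, theta = arcsin(0.920582)/2 = 33.51°

33.51 degrees


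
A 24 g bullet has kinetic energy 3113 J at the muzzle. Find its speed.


v = sqrt(2*E/m) = sqrt(2*3113/0.024) = 509.3 m/s

509.3 m/s


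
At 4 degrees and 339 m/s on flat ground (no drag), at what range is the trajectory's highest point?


R = v0^2*sin(2*theta)/g = 339^2*sin(2*4°)/9.81 = 1630.37 m
apex_dist = R/2 = 1630.37/2 = 815.2 m

815.2 m


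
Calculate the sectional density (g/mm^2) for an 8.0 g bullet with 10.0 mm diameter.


SD = m/d^2 = 8.0/10.0^2 = 0.08 g/mm^2

0.08 g/mm^2


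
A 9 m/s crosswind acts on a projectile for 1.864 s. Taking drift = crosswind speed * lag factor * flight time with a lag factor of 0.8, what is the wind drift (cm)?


drift = v_wind * lag * t = 9 * 0.8 * 1.864 = 13.4208 m ≈ 1342 cm

1342 cm


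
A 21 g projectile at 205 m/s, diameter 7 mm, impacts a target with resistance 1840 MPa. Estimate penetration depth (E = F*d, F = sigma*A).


A = pi*(d/2)^2 = pi*(7/2)^2 = 38.4845 mm^2
E = 0.5*m*v^2 = 0.5*0.021*205^2 = 441.263 J
depth = E/(sigma*A) = 441.263 J / (1840 MPa * 38.4845 mm^2) = 441.263/(1840 * 38.4845) m = 0.00623151 m ≈ 6.232 mm

6.232 mm


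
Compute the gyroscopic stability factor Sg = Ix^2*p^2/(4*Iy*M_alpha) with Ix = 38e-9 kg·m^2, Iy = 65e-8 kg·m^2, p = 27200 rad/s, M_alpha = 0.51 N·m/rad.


Sg = Ix^2 * p^2 / (4 * Iy * M_alpha) = (38e-9)^2 * 27200^2 / (4 * 65e-8 * 0.51) = 0.8057

0.8057


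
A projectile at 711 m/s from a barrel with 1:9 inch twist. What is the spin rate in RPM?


twist_m = 9*0.0254 = 0.2286 m
spin = v/twist = 711/0.2286 = 3110.236 rev/s
RPM = spin*60 = 3110.236*60 ≈ 186614 RPM

186614 RPM


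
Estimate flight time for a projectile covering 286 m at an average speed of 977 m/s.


t = d/v = 286/977 = 0.2927 s

0.2927 s


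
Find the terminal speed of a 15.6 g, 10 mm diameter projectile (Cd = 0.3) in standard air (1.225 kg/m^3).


A = pi*(d/2)^2 = pi*(10/2000)^2 = 7.85398e-05 m^2
vt = sqrt(2mg/(Cd*rho*A)) = sqrt(2*0.0156*9.81/(0.3 * 1.225 * 7.85398e-05)) = 103 m/s

103 m/s


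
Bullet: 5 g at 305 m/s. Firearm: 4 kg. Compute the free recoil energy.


v_r = m_p*v_p/m_gun = 0.005*305/4 = 0.38125 m/s, E_r = 0.5*m_gun*v_r^2 = 0.5*4*0.38125^2 = 0.2907 J

0.2907 J


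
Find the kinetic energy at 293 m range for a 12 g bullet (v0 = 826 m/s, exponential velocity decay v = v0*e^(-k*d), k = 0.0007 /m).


v = v0*exp(-k*d) = 826*exp(-0.0007*293) = 672.831 m/s
E = 0.5*m*v^2 = 0.5*0.012*672.831^2 = 2716 J

2716 J


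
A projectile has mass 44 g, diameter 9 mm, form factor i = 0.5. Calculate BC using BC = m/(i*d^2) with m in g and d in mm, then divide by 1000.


BC = m/(i*d^2*1000) = 44/(0.5 * 9^2 * 1000) = 0.001086

0.001086


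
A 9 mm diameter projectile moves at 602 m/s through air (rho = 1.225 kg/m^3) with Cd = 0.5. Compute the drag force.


A = pi*(d/2)^2 = pi*(9/2000)^2 = 6.36173e-05 m^2
Fd = 0.5*Cd*rho*A*v^2 = 0.5*0.5*1.225*6.36173e-05*602^2 = 7.061 N

7.061 N


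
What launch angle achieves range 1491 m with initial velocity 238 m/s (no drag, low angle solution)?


sin(2*theta) = R*g/v0^2 = 1491*9.81/238^2 = 0.258222, theta = arcsin(0.258222)/2 = 7.482°

7.482 degrees


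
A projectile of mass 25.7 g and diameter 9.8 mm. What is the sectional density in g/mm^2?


SD = m/d^2 = 25.7/9.8^2 = 0.2676 g/mm^2

0.2676 g/mm^2


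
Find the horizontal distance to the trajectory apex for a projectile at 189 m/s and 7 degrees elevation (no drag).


R = v0^2*sin(2*theta)/g = 189^2*sin(2*7°)/9.81 = 880.906 m
apex_dist = R/2 = 880.906/2 = 440.5 m

440.5 m


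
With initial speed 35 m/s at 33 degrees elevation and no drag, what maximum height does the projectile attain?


H = (v0*sin(theta))^2 / (2g) = (35*sin(33°))^2 / (2*9.81) = 18.52 m

18.52 m


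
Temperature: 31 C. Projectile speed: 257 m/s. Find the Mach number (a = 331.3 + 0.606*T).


a = 331.3 + 0.606*(31) = 350.086 m/s
M = v/a = 257/350.086 = 0.7341

0.7341


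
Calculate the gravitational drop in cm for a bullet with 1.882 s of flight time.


drop = 0.5*g*t^2 = 0.5*9.81*1.882^2 = 17.3731 m ≈ 1737 cm

1737 cm


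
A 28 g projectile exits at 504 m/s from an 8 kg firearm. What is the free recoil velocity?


v_recoil = m_p * v_p / m_gun = 0.028 * 504 / 8 = 1.764 m/s

1.764 m/s


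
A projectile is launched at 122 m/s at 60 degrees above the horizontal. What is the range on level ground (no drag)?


R = v0^2 * sin(2*theta) / g = 122^2 * sin(2*60°) / 9.81 = 1314 m

1314 m


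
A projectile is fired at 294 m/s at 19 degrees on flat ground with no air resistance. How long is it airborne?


T = 2*v0*sin(theta)/g = 2*294*sin(19°)/9.81 = 19.51 s

19.51 s


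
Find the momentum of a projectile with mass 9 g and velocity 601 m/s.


p = m*v = 0.009*601 = 5.409 kg·m/s

5.409 kg·m/s


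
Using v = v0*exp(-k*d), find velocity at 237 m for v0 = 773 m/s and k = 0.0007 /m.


v = v0*exp(-k*d) = 773*exp(-0.0007*237) = 654.8 m/s

654.8 m/s


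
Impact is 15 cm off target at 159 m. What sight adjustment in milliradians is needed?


1 mrad subtends 1 cm per 10 m of range, so adj = error_cm / (dist_m / 10) = 15 / (159/10) = 0.9434 mrad

0.9434 mrad


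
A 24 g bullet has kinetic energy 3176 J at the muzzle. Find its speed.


v = sqrt(2*E/m) = sqrt(2*3176/0.024) = 514.5 m/s

514.5 m/s


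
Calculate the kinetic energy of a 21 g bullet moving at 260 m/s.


E = 0.5*m*v^2 = 0.5*0.021*260^2 = 709.8 J

709.8 J


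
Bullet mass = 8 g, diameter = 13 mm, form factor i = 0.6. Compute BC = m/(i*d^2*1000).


BC = m/(i*d^2*1000) = 8/(0.6 * 13^2 * 1000) = 7.89e-05

7.89e-05


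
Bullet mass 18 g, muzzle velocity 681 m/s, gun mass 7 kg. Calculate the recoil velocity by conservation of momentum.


v_recoil = m_p * v_p / m_gun = 0.018 * 681 / 7 = 1.751 m/s

1.751 m/s


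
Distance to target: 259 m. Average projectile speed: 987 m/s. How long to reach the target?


t = d/v = 259/987 = 0.2624 s

0.2624 s


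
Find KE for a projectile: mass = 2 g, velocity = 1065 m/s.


E = 0.5*m*v^2 = 0.5*0.002*1065^2 = 1134 J

1134 J


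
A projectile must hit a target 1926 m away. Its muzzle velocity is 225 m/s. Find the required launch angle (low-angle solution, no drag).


sin(2*theta) = R*g/v0^2 = 1926*9.81/225^2 = 0.373216, theta = arcsin(0.373216)/2 = 10.96°

10.96 degrees


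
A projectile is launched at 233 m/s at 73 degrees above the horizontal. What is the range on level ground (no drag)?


R = v0^2 * sin(2*theta) / g = 233^2 * sin(2*73°) / 9.81 = 3095 m

3095 m


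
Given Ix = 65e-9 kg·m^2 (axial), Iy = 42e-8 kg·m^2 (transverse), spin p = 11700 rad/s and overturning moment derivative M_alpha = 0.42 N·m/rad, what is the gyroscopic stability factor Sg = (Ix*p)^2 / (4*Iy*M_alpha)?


Sg = Ix^2 * p^2 / (4 * Iy * M_alpha) = (65e-9)^2 * 11700^2 / (4 * 42e-8 * 0.42) = 0.8197

0.8197


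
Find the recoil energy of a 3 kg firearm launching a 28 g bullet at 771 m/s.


v_r = m_p*v_p/m_gun = 0.028*771/3 = 7.196 m/s, E_r = 0.5*m_gun*v_r^2 = 0.5*3*7.196^2 = 77.67 J

77.67 J


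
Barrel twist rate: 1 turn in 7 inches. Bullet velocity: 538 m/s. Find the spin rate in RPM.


twist_m = 7*0.0254 = 0.1778 m
spin = v/twist = 538/0.1778 = 3025.872 rev/s
RPM = spin*60 = 3025.872*60 ≈ 181552 RPM

181552 RPM


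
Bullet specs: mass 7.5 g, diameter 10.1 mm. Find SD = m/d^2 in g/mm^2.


SD = m/d^2 = 7.5/10.1^2 = 0.07352 g/mm^2

0.07352 g/mm^2


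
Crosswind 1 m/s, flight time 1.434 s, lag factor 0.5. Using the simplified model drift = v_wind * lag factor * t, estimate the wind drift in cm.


drift = v_wind * lag * t = 1 * 0.5 * 1.434 = 0.717 m ≈ 71.7 cm

71.7 cm


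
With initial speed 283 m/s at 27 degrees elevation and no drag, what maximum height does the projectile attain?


H = (v0*sin(theta))^2 / (2g) = (283*sin(27°))^2 / (2*9.81) = 841.3 m

841.3 m


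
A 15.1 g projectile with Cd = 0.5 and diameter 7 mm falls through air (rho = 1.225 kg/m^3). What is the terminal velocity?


A = pi*(d/2)^2 = pi*(7/2000)^2 = 3.84845e-05 m^2
vt = sqrt(2mg/(Cd*rho*A)) = sqrt(2*0.0151*9.81/(0.5 * 1.225 * 3.84845e-05)) = 112.1 m/s

112.1 m/s


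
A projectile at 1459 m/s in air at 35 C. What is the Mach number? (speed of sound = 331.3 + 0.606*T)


a = 331.3 + 0.606*(35) = 352.51 m/s
M = v/a = 1459/352.51 = 4.139

4.139


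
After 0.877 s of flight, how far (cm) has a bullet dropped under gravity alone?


drop = 0.5*g*t^2 = 0.5*9.81*0.877^2 = 3.77258 m ≈ 377.3 cm

377.3 cm


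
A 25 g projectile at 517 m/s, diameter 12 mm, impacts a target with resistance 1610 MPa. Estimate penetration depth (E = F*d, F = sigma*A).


A = pi*(d/2)^2 = pi*(12/2)^2 = 113.097 mm^2
E = 0.5*m*v^2 = 0.5*0.025*517^2 = 3341.11 J
depth = E/(sigma*A) = 3341.11 J / (1610 MPa * 113.097 mm^2) = 3341.11/(1610 * 113.097) m = 0.018349 m ≈ 18.35 mm

18.35 mm


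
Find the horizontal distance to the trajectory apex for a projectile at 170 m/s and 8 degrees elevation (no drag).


R = v0^2*sin(2*theta)/g = 170^2*sin(2*8°)/9.81 = 812.02 m
apex_dist = R/2 = 812.02/2 = 406 m

406 m


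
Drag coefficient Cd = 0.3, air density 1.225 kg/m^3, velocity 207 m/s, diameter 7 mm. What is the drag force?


A = pi*(d/2)^2 = pi*(7/2000)^2 = 3.84845e-05 m^2
Fd = 0.5*Cd*rho*A*v^2 = 0.5*0.3*1.225*3.84845e-05*207^2 = 0.303 N

0.303 N


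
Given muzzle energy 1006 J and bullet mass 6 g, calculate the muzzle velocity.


v = sqrt(2*E/m) = sqrt(2*1006/0.006) = 579.1 m/s

579.1 m/s


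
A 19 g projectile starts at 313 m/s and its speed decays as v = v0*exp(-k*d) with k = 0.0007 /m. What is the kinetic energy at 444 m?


v = v0*exp(-k*d) = 313*exp(-0.0007*444) = 229.385 m/s
E = 0.5*m*v^2 = 0.5*0.019*229.385^2 = 499.9 J

499.9 J


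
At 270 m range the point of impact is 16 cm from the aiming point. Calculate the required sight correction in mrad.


1 mrad subtends 1 cm per 10 m of range, so adj = error_cm / (dist_m / 10) = 16 / (270/10) = 0.5926 mrad

0.5926 mrad


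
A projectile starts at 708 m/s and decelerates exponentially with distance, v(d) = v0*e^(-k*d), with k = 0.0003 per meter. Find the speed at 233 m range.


v = v0*exp(-k*d) = 708*exp(-0.0003*233) = 660.2 m/s

660.2 m/s


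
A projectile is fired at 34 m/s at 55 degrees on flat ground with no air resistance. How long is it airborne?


T = 2*v0*sin(theta)/g = 2*34*sin(55°)/9.81 = 5.678 s

5.678 s


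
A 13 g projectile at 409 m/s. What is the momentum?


p = m*v = 0.013*409 = 5.317 kg·m/s

5.317 kg·m/s


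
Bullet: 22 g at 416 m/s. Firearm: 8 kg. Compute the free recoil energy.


v_r = m_p*v_p/m_gun = 0.022*416/8 = 1.144 m/s, E_r = 0.5*m_gun*v_r^2 = 0.5*8*1.144^2 = 5.235 J

5.235 J


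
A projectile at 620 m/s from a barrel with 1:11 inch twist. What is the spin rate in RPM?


twist_m = 11*0.0254 = 0.2794 m
spin = v/twist = 620/0.2794 = 2219.041 rev/s
RPM = spin*60 = 2219.041*60 ≈ 133142 RPM

133142 RPM


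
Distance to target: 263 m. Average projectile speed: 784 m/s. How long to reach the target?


t = d/v = 263/784 = 0.3355 s

0.3355 s


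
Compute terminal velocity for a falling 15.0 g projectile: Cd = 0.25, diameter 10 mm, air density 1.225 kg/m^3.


A = pi*(d/2)^2 = pi*(10/2000)^2 = 7.85398e-05 m^2
vt = sqrt(2mg/(Cd*rho*A)) = sqrt(2*0.015*9.81/(0.25 * 1.225 * 7.85398e-05)) = 110.6 m/s

110.6 m/s


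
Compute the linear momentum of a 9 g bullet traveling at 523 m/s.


p = m*v = 0.009*523 = 4.707 kg·m/s

4.707 kg·m/s


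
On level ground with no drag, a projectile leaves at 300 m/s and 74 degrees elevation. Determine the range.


R = v0^2 * sin(2*theta) / g = 300^2 * sin(2*74°) / 9.81 = 4862 m

4862 m


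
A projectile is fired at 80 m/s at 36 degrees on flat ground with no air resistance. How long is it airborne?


T = 2*v0*sin(theta)/g = 2*80*sin(36°)/9.81 = 9.587 s

9.587 s


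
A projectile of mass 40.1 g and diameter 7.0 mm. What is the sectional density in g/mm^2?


SD = m/d^2 = 40.1/7.0^2 = 0.8184 g/mm^2

0.8184 g/mm^2


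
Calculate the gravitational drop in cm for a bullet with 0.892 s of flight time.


drop = 0.5*g*t^2 = 0.5*9.81*0.892^2 = 3.90273 m ≈ 390.3 cm

390.3 cm


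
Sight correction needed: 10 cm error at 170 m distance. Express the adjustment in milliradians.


1 mrad subtends 1 cm per 10 m of range, so adj = error_cm / (dist_m / 10) = 10 / (170/10) = 0.5882 mrad

0.5882 mrad


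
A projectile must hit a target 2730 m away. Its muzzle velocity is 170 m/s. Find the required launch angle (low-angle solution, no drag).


sin(2*theta) = R*g/v0^2 = 2730*9.81/170^2 = 0.926689, theta = arcsin(0.926689)/2 = 33.96°

33.96 degrees


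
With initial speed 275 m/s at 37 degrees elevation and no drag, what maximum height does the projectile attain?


H = (v0*sin(theta))^2 / (2g) = (275*sin(37°))^2 / (2*9.81) = 1396 m

1396 m


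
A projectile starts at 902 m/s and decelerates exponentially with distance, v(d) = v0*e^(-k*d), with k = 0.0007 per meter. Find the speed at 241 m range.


v = v0*exp(-k*d) = 902*exp(-0.0007*241) = 762 m/s

762 m/s


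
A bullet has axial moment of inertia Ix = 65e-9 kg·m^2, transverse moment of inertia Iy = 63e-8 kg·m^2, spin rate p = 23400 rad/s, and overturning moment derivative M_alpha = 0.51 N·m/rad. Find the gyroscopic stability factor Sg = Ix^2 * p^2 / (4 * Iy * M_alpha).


Sg = Ix^2 * p^2 / (4 * Iy * M_alpha) = (65e-9)^2 * 23400^2 / (4 * 63e-8 * 0.51) = 1.8

1.8


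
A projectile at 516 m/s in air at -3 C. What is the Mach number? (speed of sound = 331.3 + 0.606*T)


a = 331.3 + 0.606*(-3) = 329.482 m/s
M = v/a = 516/329.482 = 1.566

1.566


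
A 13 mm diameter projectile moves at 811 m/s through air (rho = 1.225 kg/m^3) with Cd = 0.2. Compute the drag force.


A = pi*(d/2)^2 = pi*(13/2000)^2 = 1.32732e-04 m^2
Fd = 0.5*Cd*rho*A*v^2 = 0.5*0.2*1.225*1.32732e-04*811^2 = 10.69 N

10.69 N


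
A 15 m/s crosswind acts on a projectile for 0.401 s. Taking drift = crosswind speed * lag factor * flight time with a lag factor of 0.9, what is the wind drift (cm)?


drift = v_wind * lag * t = 15 * 0.9 * 0.401 = 5.4135 m ≈ 541.4 cm

541.4 cm


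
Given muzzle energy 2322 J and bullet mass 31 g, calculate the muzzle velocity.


v = sqrt(2*E/m) = sqrt(2*2322/0.031) = 387 m/s

387 m/s


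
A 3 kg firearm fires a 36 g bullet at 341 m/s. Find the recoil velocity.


v_recoil = m_p * v_p / m_gun = 0.036 * 341 / 3 = 4.092 m/s

4.092 m/s


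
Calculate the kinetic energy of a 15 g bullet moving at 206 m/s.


E = 0.5*m*v^2 = 0.5*0.015*206^2 = 318.3 J

318.3 J


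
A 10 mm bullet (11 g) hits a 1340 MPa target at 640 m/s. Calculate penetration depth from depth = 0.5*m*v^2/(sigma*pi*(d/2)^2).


A = pi*(d/2)^2 = pi*(10/2)^2 = 78.5398 mm^2
E = 0.5*m*v^2 = 0.5*0.011*640^2 = 2252.8 J
depth = E/(sigma*A) = 2252.8 J / (1340 MPa * 78.5398 mm^2) = 2252.8/(1340 * 78.5398) m = 0.0214056 m ≈ 21.41 mm

21.41 mm


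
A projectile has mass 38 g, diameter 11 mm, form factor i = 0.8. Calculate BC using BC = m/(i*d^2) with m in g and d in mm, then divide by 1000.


BC = m/(i*d^2*1000) = 38/(0.8 * 11^2 * 1000) = 0.0003926

0.0003926


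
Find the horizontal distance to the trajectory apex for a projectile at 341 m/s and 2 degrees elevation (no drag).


R = v0^2*sin(2*theta)/g = 341^2*sin(2*2°)/9.81 = 826.845 m
apex_dist = R/2 = 826.845/2 = 413.4 m

413.4 m


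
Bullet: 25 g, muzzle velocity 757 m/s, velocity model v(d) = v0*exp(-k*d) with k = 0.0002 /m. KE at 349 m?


v = v0*exp(-k*d) = 757*exp(-0.0002*349) = 705.963 m/s
E = 0.5*m*v^2 = 0.5*0.025*705.963^2 = 6230 J

6230 J


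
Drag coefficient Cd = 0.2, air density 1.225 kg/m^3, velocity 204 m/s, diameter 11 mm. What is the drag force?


A = pi*(d/2)^2 = pi*(11/2000)^2 = 9.50332e-05 m^2
Fd = 0.5*Cd*rho*A*v^2 = 0.5*0.2*1.225*9.50332e-05*204^2 = 0.4845 N

0.4845 N


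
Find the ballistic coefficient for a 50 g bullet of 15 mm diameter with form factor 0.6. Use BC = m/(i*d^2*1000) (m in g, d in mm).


BC = m/(i*d^2*1000) = 50/(0.6 * 15^2 * 1000) = 0.0003704

0.0003704


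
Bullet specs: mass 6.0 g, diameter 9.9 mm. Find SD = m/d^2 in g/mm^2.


SD = m/d^2 = 6.0/9.9^2 = 0.06122 g/mm^2

0.06122 g/mm^2


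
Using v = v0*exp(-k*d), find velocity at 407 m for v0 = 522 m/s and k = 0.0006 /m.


v = v0*exp(-k*d) = 522*exp(-0.0006*407) = 408.9 m/s

408.9 m/s


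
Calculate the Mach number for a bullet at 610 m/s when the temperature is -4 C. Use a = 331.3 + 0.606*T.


a = 331.3 + 0.606*(-4) = 328.876 m/s
M = v/a = 610/328.876 = 1.855

1.855


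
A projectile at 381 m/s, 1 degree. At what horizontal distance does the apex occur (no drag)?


R = v0^2*sin(2*theta)/g = 381^2*sin(2*1°)/9.81 = 516.416 m
apex_dist = R/2 = 516.416/2 = 258.2 m

258.2 m


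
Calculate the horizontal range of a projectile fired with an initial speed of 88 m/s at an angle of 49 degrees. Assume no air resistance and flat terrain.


R = v0^2 * sin(2*theta) / g = 88^2 * sin(2*49°) / 9.81 = 781.7 m

781.7 m


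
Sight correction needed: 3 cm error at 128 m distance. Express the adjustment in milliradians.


1 mrad subtends 1 cm per 10 m of range, so adj = error_cm / (dist_m / 10) = 3 / (128/10) = 0.2344 mrad

0.2344 mrad


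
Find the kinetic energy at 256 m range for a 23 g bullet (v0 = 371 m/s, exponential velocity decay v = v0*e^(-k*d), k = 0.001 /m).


v = v0*exp(-k*d) = 371*exp(-0.001*256) = 287.207 m/s
E = 0.5*m*v^2 = 0.5*0.023*287.207^2 = 948.6 J

948.6 J


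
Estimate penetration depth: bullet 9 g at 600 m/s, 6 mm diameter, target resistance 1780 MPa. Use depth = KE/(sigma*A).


A = pi*(d/2)^2 = pi*(6/2)^2 = 28.2743 mm^2
E = 0.5*m*v^2 = 0.5*0.009*600^2 = 1620 J
depth = E/(sigma*A) = 1620 J / (1780 MPa * 28.2743 mm^2) = 1620/(1780 * 28.2743) m = 0.0321886 m ≈ 32.19 mm

32.19 mm


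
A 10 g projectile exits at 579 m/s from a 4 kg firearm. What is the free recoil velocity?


v_recoil = m_p * v_p / m_gun = 0.01 * 579 / 4 = 1.448 m/s

1.448 m/s


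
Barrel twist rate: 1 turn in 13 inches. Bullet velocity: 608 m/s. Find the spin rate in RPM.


twist_m = 13*0.0254 = 0.3302 m
spin = v/twist = 608/0.3302 = 1841.308 rev/s
RPM = spin*60 = 1841.308*60 ≈ 110478 RPM

110478 RPM


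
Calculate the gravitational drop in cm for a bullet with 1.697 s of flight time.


drop = 0.5*g*t^2 = 0.5*9.81*1.697^2 = 14.1255 m ≈ 1413 cm

1413 cm


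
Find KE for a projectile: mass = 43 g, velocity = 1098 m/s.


E = 0.5*m*v^2 = 0.5*0.043*1098^2 = 25920 J

25920 J


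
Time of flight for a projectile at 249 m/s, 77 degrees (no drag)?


T = 2*v0*sin(theta)/g = 2*249*sin(77°)/9.81 = 49.46 s

49.46 s


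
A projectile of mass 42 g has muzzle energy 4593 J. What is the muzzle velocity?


v = sqrt(2*E/m) = sqrt(2*4593/0.042) = 467.7 m/s

467.7 m/s


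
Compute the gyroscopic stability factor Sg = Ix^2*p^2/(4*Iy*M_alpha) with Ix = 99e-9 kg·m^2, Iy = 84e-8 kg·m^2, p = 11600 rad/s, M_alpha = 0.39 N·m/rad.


Sg = Ix^2 * p^2 / (4 * Iy * M_alpha) = (99e-9)^2 * 11600^2 / (4 * 84e-8 * 0.39) = 1.006

1.006


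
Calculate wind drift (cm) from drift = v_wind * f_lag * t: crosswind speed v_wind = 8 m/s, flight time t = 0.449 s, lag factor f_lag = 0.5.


drift = v_wind * lag * t = 8 * 0.5 * 0.449 = 1.796 m ≈ 179.6 cm

179.6 cm


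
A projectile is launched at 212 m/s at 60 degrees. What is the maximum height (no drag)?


H = (v0*sin(theta))^2 / (2g) = (212*sin(60°))^2 / (2*9.81) = 1718 m

1718 m


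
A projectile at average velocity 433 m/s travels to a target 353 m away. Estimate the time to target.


t = d/v = 353/433 = 0.8152 s

0.8152 s


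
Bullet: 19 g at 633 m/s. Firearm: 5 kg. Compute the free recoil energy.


v_r = m_p*v_p/m_gun = 0.019*633/5 = 2.4054 m/s, E_r = 0.5*m_gun*v_r^2 = 0.5*5*2.4054^2 = 14.46 J

14.46 J


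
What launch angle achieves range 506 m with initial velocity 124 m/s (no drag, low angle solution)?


sin(2*theta) = R*g/v0^2 = 506*9.81/124^2 = 0.322832, theta = arcsin(0.322832)/2 = 9.417°

9.417 degrees


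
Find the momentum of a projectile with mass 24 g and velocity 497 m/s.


p = m*v = 0.024*497 = 11.93 kg·m/s

11.93 kg·m/s


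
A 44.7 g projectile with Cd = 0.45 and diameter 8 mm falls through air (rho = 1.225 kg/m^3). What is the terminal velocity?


A = pi*(d/2)^2 = pi*(8/2000)^2 = 5.02655e-05 m^2
vt = sqrt(2mg/(Cd*rho*A)) = sqrt(2*0.0447*9.81/(0.45 * 1.225 * 5.02655e-05)) = 177.9 m/s

177.9 m/s


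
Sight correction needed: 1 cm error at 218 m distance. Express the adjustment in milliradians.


1 mrad subtends 1 cm per 10 m of range, so adj = error_cm / (dist_m / 10) = 1 / (218/10) = 0.04587 mrad

0.04587 mrad


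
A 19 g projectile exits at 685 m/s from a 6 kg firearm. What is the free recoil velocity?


v_recoil = m_p * v_p / m_gun = 0.019 * 685 / 6 = 2.169 m/s

2.169 m/s


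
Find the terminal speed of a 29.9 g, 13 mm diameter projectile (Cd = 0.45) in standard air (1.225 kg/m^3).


A = pi*(d/2)^2 = pi*(13/2000)^2 = 1.32732e-04 m^2
vt = sqrt(2mg/(Cd*rho*A)) = sqrt(2*0.0299*9.81/(0.45 * 1.225 * 1.32732e-04)) = 89.54 m/s

89.54 m/s


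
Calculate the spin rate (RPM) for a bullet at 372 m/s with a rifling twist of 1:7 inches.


twist_m = 7*0.0254 = 0.1778 m
spin = v/twist = 372/0.1778 = 2092.238 rev/s
RPM = spin*60 = 2092.238*60 ≈ 125534 RPM

125534 RPM


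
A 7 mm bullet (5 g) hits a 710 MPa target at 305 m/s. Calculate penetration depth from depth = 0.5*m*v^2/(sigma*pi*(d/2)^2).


A = pi*(d/2)^2 = pi*(7/2)^2 = 38.4845 mm^2
E = 0.5*m*v^2 = 0.5*0.005*305^2 = 232.562 J
depth = E/(sigma*A) = 232.562 J / (710 MPa * 38.4845 mm^2) = 232.562/(710 * 38.4845) m = 0.00851129 m ≈ 8.511 mm

8.511 mm


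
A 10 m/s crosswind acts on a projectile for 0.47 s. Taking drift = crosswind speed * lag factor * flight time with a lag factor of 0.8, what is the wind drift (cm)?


drift = v_wind * lag * t = 10 * 0.8 * 0.47 = 3.76 m ≈ 376 cm

376 cm


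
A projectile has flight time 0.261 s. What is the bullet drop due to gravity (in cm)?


drop = 0.5*g*t^2 = 0.5*9.81*0.261^2 = 0.334134 m ≈ 33.41 cm

33.41 cm


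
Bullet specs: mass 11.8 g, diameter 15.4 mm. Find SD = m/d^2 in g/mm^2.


SD = m/d^2 = 11.8/15.4^2 = 0.04976 g/mm^2

0.04976 g/mm^2


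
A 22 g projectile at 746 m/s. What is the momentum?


p = m*v = 0.022*746 = 16.41 kg·m/s

16.41 kg·m/s


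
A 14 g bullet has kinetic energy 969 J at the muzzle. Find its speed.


v = sqrt(2*E/m) = sqrt(2*969/0.014) = 372.1 m/s

372.1 m/s


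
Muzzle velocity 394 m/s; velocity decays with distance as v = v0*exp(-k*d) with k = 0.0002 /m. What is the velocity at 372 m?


v = v0*exp(-k*d) = 394*exp(-0.0002*372) = 365.8 m/s

365.8 m/s


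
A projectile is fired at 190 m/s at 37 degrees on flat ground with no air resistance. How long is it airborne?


T = 2*v0*sin(theta)/g = 2*190*sin(37°)/9.81 = 23.31 s

23.31 s


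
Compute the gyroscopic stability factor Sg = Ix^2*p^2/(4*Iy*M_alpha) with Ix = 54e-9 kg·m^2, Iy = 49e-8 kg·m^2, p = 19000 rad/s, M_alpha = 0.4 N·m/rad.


Sg = Ix^2 * p^2 / (4 * Iy * M_alpha) = (54e-9)^2 * 19000^2 / (4 * 49e-8 * 0.4) = 1.343

1.343


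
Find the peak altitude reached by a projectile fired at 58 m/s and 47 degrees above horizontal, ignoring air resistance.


H = (v0*sin(theta))^2 / (2g) = (58*sin(47°))^2 / (2*9.81) = 91.71 m

91.71 m


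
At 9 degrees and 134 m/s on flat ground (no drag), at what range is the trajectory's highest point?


R = v0^2*sin(2*theta)/g = 134^2*sin(2*9°)/9.81 = 565.618 m
apex_dist = R/2 = 565.618/2 = 282.8 m

282.8 m


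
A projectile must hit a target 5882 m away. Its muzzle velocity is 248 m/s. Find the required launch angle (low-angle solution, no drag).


sin(2*theta) = R*g/v0^2 = 5882*9.81/248^2 = 0.93819, theta = arcsin(0.93819)/2 = 34.87°

34.87 degrees


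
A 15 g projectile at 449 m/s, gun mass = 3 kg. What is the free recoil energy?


v_r = m_p*v_p/m_gun = 0.015*449/3 = 2.245 m/s, E_r = 0.5*m_gun*v_r^2 = 0.5*3*2.245^2 = 7.56 J

7.56 J


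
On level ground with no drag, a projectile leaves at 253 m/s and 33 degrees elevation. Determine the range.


R = v0^2 * sin(2*theta) / g = 253^2 * sin(2*33°) / 9.81 = 5961 m

5961 m


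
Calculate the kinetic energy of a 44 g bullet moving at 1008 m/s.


E = 0.5*m*v^2 = 0.5*0.044*1008^2 = 22353 J

22353 J


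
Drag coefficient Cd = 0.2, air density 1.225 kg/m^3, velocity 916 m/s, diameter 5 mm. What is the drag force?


A = pi*(d/2)^2 = pi*(5/2000)^2 = 1.96350e-05 m^2
Fd = 0.5*Cd*rho*A*v^2 = 0.5*0.2*1.225*1.96350e-05*916^2 = 2.018 N

2.018 N


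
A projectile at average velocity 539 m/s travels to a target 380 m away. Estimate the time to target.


t = d/v = 380/539 = 0.705 s

0.705 s


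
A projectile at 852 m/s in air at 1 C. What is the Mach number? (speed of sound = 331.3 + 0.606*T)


a = 331.3 + 0.606*(1) = 331.906 m/s
M = v/a = 852/331.906 = 2.567

2.567


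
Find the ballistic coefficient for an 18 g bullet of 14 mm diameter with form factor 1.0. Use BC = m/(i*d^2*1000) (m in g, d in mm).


BC = m/(i*d^2*1000) = 18/(1.0 * 14^2 * 1000) = 9.184e-05

9.184e-05


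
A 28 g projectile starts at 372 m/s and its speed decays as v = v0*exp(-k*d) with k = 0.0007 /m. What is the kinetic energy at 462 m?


v = v0*exp(-k*d) = 372*exp(-0.0007*462) = 269.211 m/s
E = 0.5*m*v^2 = 0.5*0.028*269.211^2 = 1015 J

1015 J


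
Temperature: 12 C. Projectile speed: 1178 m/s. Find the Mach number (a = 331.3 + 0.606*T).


a = 331.3 + 0.606*(12) = 338.572 m/s
M = v/a = 1178/338.572 = 3.479

3.479


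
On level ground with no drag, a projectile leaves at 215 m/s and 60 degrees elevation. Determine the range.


R = v0^2 * sin(2*theta) / g = 215^2 * sin(2*60°) / 9.81 = 4081 m

4081 m


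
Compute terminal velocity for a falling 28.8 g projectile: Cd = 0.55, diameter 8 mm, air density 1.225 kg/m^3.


A = pi*(d/2)^2 = pi*(8/2000)^2 = 5.02655e-05 m^2
vt = sqrt(2mg/(Cd*rho*A)) = sqrt(2*0.0288*9.81/(0.55 * 1.225 * 5.02655e-05)) = 129.2 m/s

129.2 m/s


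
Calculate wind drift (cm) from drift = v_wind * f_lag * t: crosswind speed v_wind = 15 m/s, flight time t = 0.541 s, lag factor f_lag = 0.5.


drift = v_wind * lag * t = 15 * 0.5 * 0.541 = 4.0575 m ≈ 405.8 cm

405.8 cm


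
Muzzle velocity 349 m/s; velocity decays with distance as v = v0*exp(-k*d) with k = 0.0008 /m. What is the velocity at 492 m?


v = v0*exp(-k*d) = 349*exp(-0.0008*492) = 235.4 m/s

235.4 m/s


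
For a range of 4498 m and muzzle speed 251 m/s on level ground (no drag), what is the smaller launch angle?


sin(2*theta) = R*g/v0^2 = 4498*9.81/251^2 = 0.700392, theta = arcsin(0.700392)/2 = 22.23°

22.23 degrees


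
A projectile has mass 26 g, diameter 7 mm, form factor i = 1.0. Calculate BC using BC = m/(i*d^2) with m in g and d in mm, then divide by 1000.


BC = m/(i*d^2*1000) = 26/(1.0 * 7^2 * 1000) = 0.0005306

0.0005306


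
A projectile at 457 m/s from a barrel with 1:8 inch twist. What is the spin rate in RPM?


twist_m = 8*0.0254 = 0.2032 m
spin = v/twist = 457/0.2032 = 2249.016 rev/s
RPM = spin*60 = 2249.016*60 ≈ 134941 RPM

134941 RPM


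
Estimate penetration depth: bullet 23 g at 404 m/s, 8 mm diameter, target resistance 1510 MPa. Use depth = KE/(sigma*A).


A = pi*(d/2)^2 = pi*(8/2)^2 = 50.2655 mm^2
E = 0.5*m*v^2 = 0.5*0.023*404^2 = 1876.98 J
depth = E/(sigma*A) = 1876.98 J / (1510 MPa * 50.2655 mm^2) = 1876.98/(1510 * 50.2655) m = 0.0247294 m ≈ 24.73 mm

24.73 mm


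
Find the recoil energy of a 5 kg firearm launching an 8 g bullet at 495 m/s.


v_r = m_p*v_p/m_gun = 0.008*495/5 = 0.792 m/s, E_r = 0.5*m_gun*v_r^2 = 0.5*5*0.792^2 = 1.568 J

1.568 J


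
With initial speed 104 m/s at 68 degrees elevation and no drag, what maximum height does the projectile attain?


H = (v0*sin(theta))^2 / (2g) = (104*sin(68°))^2 / (2*9.81) = 473.9 m

473.9 m


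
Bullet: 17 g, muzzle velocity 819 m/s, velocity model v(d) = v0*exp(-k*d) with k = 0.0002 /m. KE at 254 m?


v = v0*exp(-k*d) = 819*exp(-0.0002*254) = 778.434 m/s
E = 0.5*m*v^2 = 0.5*0.017*778.434^2 = 5151 J

5151 J


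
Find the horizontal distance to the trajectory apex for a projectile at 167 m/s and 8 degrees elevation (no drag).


R = v0^2*sin(2*theta)/g = 167^2*sin(2*8°)/9.81 = 783.614 m
apex_dist = R/2 = 783.614/2 = 391.8 m

391.8 m


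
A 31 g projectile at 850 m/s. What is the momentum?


p = m*v = 0.031*850 = 26.35 kg·m/s

26.35 kg·m/s


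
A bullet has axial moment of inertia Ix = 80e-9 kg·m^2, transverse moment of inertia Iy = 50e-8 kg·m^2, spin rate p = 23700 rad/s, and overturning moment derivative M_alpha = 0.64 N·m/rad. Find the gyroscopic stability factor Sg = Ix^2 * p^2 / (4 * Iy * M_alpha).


Sg = Ix^2 * p^2 / (4 * Iy * M_alpha) = (80e-9)^2 * 23700^2 / (4 * 50e-8 * 0.64) = 2.808

2.808


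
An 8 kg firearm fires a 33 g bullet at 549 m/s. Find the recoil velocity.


v_recoil = m_p * v_p / m_gun = 0.033 * 549 / 8 = 2.265 m/s

2.265 m/s


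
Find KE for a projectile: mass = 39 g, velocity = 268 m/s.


E = 0.5*m*v^2 = 0.5*0.039*268^2 = 1401 J

1401 J


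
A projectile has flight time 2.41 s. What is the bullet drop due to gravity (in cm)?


drop = 0.5*g*t^2 = 0.5*9.81*2.41^2 = 28.4887 m ≈ 2849 cm

2849 cm


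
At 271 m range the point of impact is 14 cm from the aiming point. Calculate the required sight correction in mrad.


1 mrad subtends 1 cm per 10 m of range, so adj = error_cm / (dist_m / 10) = 14 / (271/10) = 0.5166 mrad

0.5166 mrad


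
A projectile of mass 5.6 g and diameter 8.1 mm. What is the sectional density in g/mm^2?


SD = m/d^2 = 5.6/8.1^2 = 0.08535 g/mm^2

0.08535 g/mm^2


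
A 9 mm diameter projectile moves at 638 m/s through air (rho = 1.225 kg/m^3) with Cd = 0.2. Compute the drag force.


A = pi*(d/2)^2 = pi*(9/2000)^2 = 6.36173e-05 m^2
Fd = 0.5*Cd*rho*A*v^2 = 0.5*0.2*1.225*6.36173e-05*638^2 = 3.172 N

3.172 N


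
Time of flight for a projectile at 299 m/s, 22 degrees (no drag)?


T = 2*v0*sin(theta)/g = 2*299*sin(22°)/9.81 = 22.84 s

22.84 s


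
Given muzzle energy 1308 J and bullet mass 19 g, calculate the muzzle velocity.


v = sqrt(2*E/m) = sqrt(2*1308/0.019) = 371.1 m/s

371.1 m/s


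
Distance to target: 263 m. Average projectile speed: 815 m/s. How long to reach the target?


t = d/v = 263/815 = 0.3227 s

0.3227 s


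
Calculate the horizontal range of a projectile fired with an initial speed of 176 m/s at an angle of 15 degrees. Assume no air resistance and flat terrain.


R = v0^2 * sin(2*theta) / g = 176^2 * sin(2*15°) / 9.81 = 1579 m

1579 m


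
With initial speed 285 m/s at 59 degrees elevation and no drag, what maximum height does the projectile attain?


H = (v0*sin(theta))^2 / (2g) = (285*sin(59°))^2 / (2*9.81) = 3042 m

3042 m


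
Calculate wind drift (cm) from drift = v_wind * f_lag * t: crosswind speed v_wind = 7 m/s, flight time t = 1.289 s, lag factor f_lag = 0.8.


drift = v_wind * lag * t = 7 * 0.8 * 1.289 = 7.2184 m ≈ 721.8 cm

721.8 cm


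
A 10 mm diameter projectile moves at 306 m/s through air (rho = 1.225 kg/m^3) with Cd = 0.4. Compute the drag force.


A = pi*(d/2)^2 = pi*(10/2000)^2 = 7.85398e-05 m^2
Fd = 0.5*Cd*rho*A*v^2 = 0.5*0.4*1.225*7.85398e-05*306^2 = 1.802 N

1.802 N


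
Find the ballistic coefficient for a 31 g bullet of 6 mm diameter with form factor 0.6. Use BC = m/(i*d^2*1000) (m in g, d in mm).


BC = m/(i*d^2*1000) = 31/(0.6 * 6^2 * 1000) = 0.001435

0.001435


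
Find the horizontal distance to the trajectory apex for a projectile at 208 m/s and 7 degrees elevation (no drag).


R = v0^2*sin(2*theta)/g = 208^2*sin(2*7°)/9.81 = 1066.92 m
apex_dist = R/2 = 1066.92/2 = 533.5 m

533.5 m


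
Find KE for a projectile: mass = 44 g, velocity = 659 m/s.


E = 0.5*m*v^2 = 0.5*0.044*659^2 = 9554 J

9554 J


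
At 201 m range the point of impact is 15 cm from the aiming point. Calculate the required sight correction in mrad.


1 mrad subtends 1 cm per 10 m of range, so adj = error_cm / (dist_m / 10) = 15 / (201/10) = 0.7463 mrad

0.7463 mrad


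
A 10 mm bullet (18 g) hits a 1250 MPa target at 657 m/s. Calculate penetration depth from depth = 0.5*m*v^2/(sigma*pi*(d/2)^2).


A = pi*(d/2)^2 = pi*(10/2)^2 = 78.5398 mm^2
E = 0.5*m*v^2 = 0.5*0.018*657^2 = 3884.84 J
depth = E/(sigma*A) = 3884.84 J / (1250 MPa * 78.5398 mm^2) = 3884.84/(1250 * 78.5398) m = 0.0395707 m ≈ 39.57 mm

39.57 mm


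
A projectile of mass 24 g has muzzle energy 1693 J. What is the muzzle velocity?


v = sqrt(2*E/m) = sqrt(2*1693/0.024) = 375.6 m/s

375.6 m/s


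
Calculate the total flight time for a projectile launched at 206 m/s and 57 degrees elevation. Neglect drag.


T = 2*v0*sin(theta)/g = 2*206*sin(57°)/9.81 = 35.22 s

35.22 s


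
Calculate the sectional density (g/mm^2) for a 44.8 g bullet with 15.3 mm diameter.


SD = m/d^2 = 44.8/15.3^2 = 0.1914 g/mm^2

0.1914 g/mm^2


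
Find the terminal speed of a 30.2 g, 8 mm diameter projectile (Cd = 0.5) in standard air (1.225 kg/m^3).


A = pi*(d/2)^2 = pi*(8/2000)^2 = 5.02655e-05 m^2
vt = sqrt(2mg/(Cd*rho*A)) = sqrt(2*0.0302*9.81/(0.5 * 1.225 * 5.02655e-05)) = 138.7 m/s

138.7 m/s


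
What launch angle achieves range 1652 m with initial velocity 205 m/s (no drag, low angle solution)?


sin(2*theta) = R*g/v0^2 = 1652*9.81/205^2 = 0.38563, theta = arcsin(0.38563)/2 = 11.34°

11.34 degrees


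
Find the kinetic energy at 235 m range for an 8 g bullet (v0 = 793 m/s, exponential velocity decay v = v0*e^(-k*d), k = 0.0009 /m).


v = v0*exp(-k*d) = 793*exp(-0.0009*235) = 641.83 m/s
E = 0.5*m*v^2 = 0.5*0.008*641.83^2 = 1648 J

1648 J


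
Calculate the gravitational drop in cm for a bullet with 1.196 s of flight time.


drop = 0.5*g*t^2 = 0.5*9.81*1.196^2 = 7.01619 m ≈ 701.6 cm

701.6 cm


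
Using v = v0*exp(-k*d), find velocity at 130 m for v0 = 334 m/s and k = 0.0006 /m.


v = v0*exp(-k*d) = 334*exp(-0.0006*130) = 308.9 m/s

308.9 m/s


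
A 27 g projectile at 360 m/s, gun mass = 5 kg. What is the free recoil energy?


v_r = m_p*v_p/m_gun = 0.027*360/5 = 1.944 m/s, E_r = 0.5*m_gun*v_r^2 = 0.5*5*1.944^2 = 9.448 J

9.448 J


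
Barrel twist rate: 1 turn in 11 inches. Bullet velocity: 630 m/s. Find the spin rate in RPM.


twist_m = 11*0.0254 = 0.2794 m
spin = v/twist = 630/0.2794 = 2254.832 rev/s
RPM = spin*60 = 2254.832*60 ≈ 135290 RPM

135290 RPM


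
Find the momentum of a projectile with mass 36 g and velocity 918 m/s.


p = m*v = 0.036*918 = 33.05 kg·m/s

33.05 kg·m/s


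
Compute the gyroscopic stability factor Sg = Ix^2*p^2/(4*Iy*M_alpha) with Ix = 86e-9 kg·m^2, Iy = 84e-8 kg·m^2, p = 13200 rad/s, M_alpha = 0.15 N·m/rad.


Sg = Ix^2 * p^2 / (4 * Iy * M_alpha) = (86e-9)^2 * 13200^2 / (4 * 84e-8 * 0.15) = 2.557

2.557


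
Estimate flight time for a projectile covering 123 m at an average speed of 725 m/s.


t = d/v = 123/725 = 0.1697 s

0.1697 s


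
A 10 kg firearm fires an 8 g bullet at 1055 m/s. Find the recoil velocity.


v_recoil = m_p * v_p / m_gun = 0.008 * 1055 / 10 = 0.844 m/s

0.844 m/s
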